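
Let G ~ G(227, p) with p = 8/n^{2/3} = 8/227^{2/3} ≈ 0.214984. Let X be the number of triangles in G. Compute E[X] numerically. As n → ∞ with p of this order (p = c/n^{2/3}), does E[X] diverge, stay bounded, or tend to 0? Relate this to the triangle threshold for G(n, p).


Number of potential triangles: C(227, 3) = 1923825.
Each occurs with probability p³ ≈ (0.214984)³ ≈ 9.93615246e-03.
By linearity: E[X] = C(227, 3)·p³ ≈ 1923825 · 9.93615246e-03 ≈ 19115.418502.
Since α = 2/3 < 1, p = c/n^{2/3} ≫ 1/n is above the triangle threshold p ~ 1/n. Asymptotically E[X] ~ (c³/6)·n^{3(1−α)} = (8³/6)·n^{1} → ∞; triangles are abundant w.h.p.

E[X] ≈ 19115.418502; in regime p = Θ(1/n^{2/3}) E[X] diverges (above the triangle threshold p ~ 1/n).


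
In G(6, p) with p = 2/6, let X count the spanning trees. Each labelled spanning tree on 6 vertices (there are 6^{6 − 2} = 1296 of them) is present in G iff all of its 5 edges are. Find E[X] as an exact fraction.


K_6 has 6^{6 − 2} = 1296 labelled spanning trees.
For each such spanning tree H, let X_H = 1 if all 5 edges of H are present in G. Then P[X_H = 1] = p^{5} = (1/3)^{5} = 1/243.
Summing the indicators: E[X] = Σ_H E[X_H] = 1296 · p^{5} = 1296 · 1/243 = 16/3.
Numerically: E[X] ≈ 5.33.

E[X] = 1296 · (1/3)^{5} = 16/3 ≈ 5.33.


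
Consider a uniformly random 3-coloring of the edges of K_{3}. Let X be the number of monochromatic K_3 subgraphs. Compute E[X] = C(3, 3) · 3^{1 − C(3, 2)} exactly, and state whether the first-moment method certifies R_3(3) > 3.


E[X] = C(3, 3) · 3^{1 − 3} = 1 · 3^{−2} = 1/9.
As a reduced fraction: E[X] = 1/9 ≈ 0.11111.
Is E[X] < 1? YES.
Since E[X] < 1, there exists a 3-coloring of K_{3} with no monochromatic K_3; hence R_3(3) > 3.

E[X] = 1/9 ≈ 0.11111; E[X] < 1, so R_3(3) > 3.


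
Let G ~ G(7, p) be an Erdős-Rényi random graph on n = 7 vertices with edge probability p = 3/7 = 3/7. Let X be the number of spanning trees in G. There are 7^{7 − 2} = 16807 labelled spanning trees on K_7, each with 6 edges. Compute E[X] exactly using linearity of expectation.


K_7 has 7^{7 − 2} = 16807 labelled spanning trees.
For each such spanning tree H, let X_H = 1 if all 6 edges of H are present in G. Then P[X_H = 1] = p^{6} = (3/7)^{6} = 729/117649.
By linearity: E[X] = Σ_H E[X_H] = 16807 · p^{6} = 16807 · 729/117649 = 729/7.
Numerically: E[X] ≈ 104.1.

E[X] = 16807 · (3/7)^{6} = 729/7 ≈ 104.1.


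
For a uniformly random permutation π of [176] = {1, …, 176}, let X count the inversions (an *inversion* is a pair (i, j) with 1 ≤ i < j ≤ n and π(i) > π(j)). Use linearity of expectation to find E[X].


Write X = Σ X_I over the C(176, 2) = 15400 pairs i < j, with X_I the indicator of one inversion.
There are 15400 indicators.
For each fixed pair i < j, the values π(i) and π(j) are two distinct elements of {1, …, 176} in uniformly random order; by symmetry P[π(i) > π(j)] = 1/2.
By linearity: E[X] = 15400 · (1/2) = C(176, 2) · (1/2) = 15400/2 = 7700 ≈ 7700.000000.

E[X] = 7700 = 7700.000000.


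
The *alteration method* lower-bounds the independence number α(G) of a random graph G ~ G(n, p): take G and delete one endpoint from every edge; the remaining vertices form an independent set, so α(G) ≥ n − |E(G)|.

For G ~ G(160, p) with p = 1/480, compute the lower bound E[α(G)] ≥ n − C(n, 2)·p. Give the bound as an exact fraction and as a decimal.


E[|E(G)|] = C(160, 2)·p = 12720 · (1/480) = 53/2.
E[α(G)] ≥ n − E[|E(G)|] = 160 − 53/2 = 267/2.
Numerically: ≈ 133.50000.
(This is only a lower bound; the true E[α(G)] may be larger.)

E[α(G)] ≥ 267/2 ≈ 133.50000.


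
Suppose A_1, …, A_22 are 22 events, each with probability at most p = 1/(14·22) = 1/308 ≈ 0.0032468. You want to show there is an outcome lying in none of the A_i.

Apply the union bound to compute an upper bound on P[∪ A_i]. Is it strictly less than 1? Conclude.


Union bound: P[∪_{i=1}^{22} A_i] ≤ Σ_i P[A_i] ≤ 22·p = 22·(1/308) = 1/14.
Numerically: 1/14 ≈ 0.0714286.
Is 1/14 < 1? YES.
Since P[∪ A_i] ≤ 1/14 < 1, the complement has P[∩ A_i^c] ≥ 1 − 1/14 = 13/14 > 0, so some outcome avoids every A_i.

22·p = 1/14 ≈ 0.0714286; existence CERTIFIED by the union bound.


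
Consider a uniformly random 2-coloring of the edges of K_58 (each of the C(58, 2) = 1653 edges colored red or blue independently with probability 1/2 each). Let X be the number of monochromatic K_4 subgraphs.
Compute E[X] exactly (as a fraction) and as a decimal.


Let X = Σ_S X_S over the C(58, 4) = 424270 subsets S of size 4, where X_S = 1 if the K_4 on S is monochromatic.
For a fixed S, the K_4 on S has C(4, 2) = 6 edges. P[all 6 edges red] = (1/2)^6, and likewise for blue, so P[monochromatic] = 2·(1/2)^6 = 2^{1 − 6} = 1/32.
Summing: E[X] = C(58, 4) · 2^{1 − 6} = 424270 · 1/32 = 212135/16.
Numerically: E[X] ≈ 13258.43750.

E[X] = C(58,4)·2^(1−C(4,2)) = 212135/16 ≈ 13258.43750.


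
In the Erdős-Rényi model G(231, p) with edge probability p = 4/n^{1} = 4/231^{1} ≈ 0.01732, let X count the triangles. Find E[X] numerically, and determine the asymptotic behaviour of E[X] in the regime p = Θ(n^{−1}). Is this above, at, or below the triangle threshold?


Number of potential triangles: C(231, 3) = 2027795.
Each occurs with probability p³ ≈ (0.01732)³ ≈ 5.192112e-06.
By linearity: E[X] = C(231, 3)·p³ ≈ 2027795 · 5.192112e-06 ≈ 10.5285.
Here α = 1, so p = 4/n is exactly at the triangle threshold p ~ 1/n. Asymptotically E[X] → c³/6 = 4³/6 = 32/3 ≈ 10.6667, a bounded constant. In this regime the triangle count is asymptotically Poisson(c³/6).

E[X] ≈ 10.5285; in regime p = Θ(1/n^{1}) E[X] stays bounded (at the triangle threshold p ~ 1/n).


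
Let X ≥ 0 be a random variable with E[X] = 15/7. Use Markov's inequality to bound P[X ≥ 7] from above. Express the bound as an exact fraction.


μ = E[X] = 15/7, a = 7.
Markov: P[X ≥ 7] ≤ μ/a = (15/7)/7 = 15/49.
Numerically: ≈ 0.30612.
(Since a = 7 > μ = 2.14286, the bound 15/49 is < 1 and informative.)

P[X ≥ 7] ≤ 15/49 ≈ 0.30612.


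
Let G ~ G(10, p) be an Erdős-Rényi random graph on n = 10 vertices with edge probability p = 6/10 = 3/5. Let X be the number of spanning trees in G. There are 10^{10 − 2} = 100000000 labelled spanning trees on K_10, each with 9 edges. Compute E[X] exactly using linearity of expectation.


K_10 has 10^{10 − 2} = 100000000 labelled spanning trees.
For each such spanning tree H, let X_H = 1 if all 9 edges of H are present in G. Then P[X_H = 1] = p^{9} = (3/5)^{9} = 19683/1953125.
By linearity: E[X] = Σ_H E[X_H] = 100000000 · p^{9} = 100000000 · 19683/1953125 = 5038848/5.
Numerically: E[X] ≈ 1.008e+06.

E[X] = 100000000 · (3/5)^{9} = 5038848/5 ≈ 1.008e+06.


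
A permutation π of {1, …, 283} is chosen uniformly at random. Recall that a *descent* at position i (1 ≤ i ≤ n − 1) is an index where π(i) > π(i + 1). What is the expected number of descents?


Write X = Σ X_I over i = 1, …, 282, with X_I the indicator of one descent.
There are 282 indicators.
For each fixed i, the pair (π(i), π(i+1)) is a uniformly random ordered pair of distinct values from {1, …, 283}; by symmetry P[π(i) > π(i+1)] = 1/2.
By linearity: E[X] = 282 · (1/2) = (283 − 1) · (1/2) = 141 ≈ 141.000.

E[X] = 141 = 141.000.


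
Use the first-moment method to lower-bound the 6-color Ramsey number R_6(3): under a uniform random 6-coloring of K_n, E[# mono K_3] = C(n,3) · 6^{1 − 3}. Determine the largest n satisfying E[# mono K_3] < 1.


We need C(n, 3) · 6^{1 − 3} < 1, i.e. C(n, 3) < 6^{3 − 1} = 36.
Check values of n near the boundary:
  n = 5: C(5, 3) = 10; 10 < 36? YES
  n = 6: C(6, 3) = 20; 20 < 36? YES
  n = 7: C(7, 3) = 35; 35 < 36? YES
  n = 8: C(8, 3) = 56; 56 < 36? NO
  n = 9: C(9, 3) = 84; 84 < 36? NO
  n = 10: C(10, 3) = 120; 120 < 36? NO
The largest n with C(n, 3) < 36 is n = 7 (where E[X] = 35/36 ≈ 0.972222). Hence R_6(3) > 7, i.e. R_6(3) ≥ 8.

Largest n = 7; hence R_6(3) > 7.


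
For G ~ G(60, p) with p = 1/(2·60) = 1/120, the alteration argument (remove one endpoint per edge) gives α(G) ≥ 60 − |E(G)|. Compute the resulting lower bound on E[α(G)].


E[|E(G)|] = C(60, 2)·p = 1770 · (1/120) = 59/4.
E[α(G)] ≥ n − E[|E(G)|] = 60 − 59/4 = 181/4.
Numerically: ≈ 45.2500.
(This is only a lower bound; the true E[α(G)] may be larger.)

E[α(G)] ≥ 181/4 ≈ 45.2500.


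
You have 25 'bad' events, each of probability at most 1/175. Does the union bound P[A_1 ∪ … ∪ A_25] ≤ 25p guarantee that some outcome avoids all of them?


Union bound: P[∪_{i=1}^{25} A_i] ≤ Σ_i P[A_i] ≤ 25·p = 25·(1/175) = 1/7.
Numerically: 1/7 ≈ 0.14286.
Is 1/7 < 1? YES.
Since P[∪ A_i] ≤ 1/7 < 1, the complement has P[∩ A_i^c] ≥ 1 − 1/7 = 6/7 > 0, so some outcome avoids every A_i.

25·p = 1/7 ≈ 0.14286; existence CERTIFIED by the union bound.


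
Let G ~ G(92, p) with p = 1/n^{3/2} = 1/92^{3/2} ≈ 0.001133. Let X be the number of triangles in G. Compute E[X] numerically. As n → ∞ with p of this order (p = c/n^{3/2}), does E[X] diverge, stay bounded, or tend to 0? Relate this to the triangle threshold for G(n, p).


Number of potential triangles: C(92, 3) = 125580.
Each occurs with probability p³ ≈ (0.001133)³ ≈ 1.455308e-09.
By linearity: E[X] = C(92, 3)·p³ ≈ 125580 · 1.455308e-09 ≈ 0.0002.
Since α = 3/2 > 1, p = c/n^{3/2} = o(1/n) is below the triangle threshold p ~ 1/n. Asymptotically E[X] ~ (c³/6)·n^{3(1−α)} = (1³/6)·n^{-1.5} → 0, so by Markov's inequality G has no triangles w.h.p.

E[X] ≈ 0.0002; in regime p = Θ(1/n^{3/2}) E[X] tends to 0 (below the triangle threshold p ~ 1/n).


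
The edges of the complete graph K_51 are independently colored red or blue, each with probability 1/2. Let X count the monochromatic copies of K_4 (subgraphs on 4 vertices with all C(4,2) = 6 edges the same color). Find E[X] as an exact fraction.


Let X = Σ_S X_S over the C(51, 4) = 249900 subsets S of size 4, where X_S = 1 if the K_4 on S is monochromatic.
For a fixed S, the K_4 on S has C(4, 2) = 6 edges. P[all 6 edges red] = (1/2)^6, and likewise for blue, so P[monochromatic] = 2·(1/2)^6 = 2^{1 − 6} = 1/32.
Summing: E[X] = C(51, 4) · 2^{1 − 6} = 249900 · 1/32 = 62475/8.
Numerically: E[X] ≈ 7809.375000.

E[X] = C(51,4)·2^(1−C(4,2)) = 62475/8 ≈ 7809.375000.


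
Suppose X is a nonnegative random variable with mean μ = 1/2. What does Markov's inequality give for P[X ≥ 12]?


μ = E[X] = 1/2, a = 12.
Markov: P[X ≥ 12] ≤ μ/a = (1/2)/12 = 1/24.
Numerically: ≈ 0.0417.
(Since a = 12 > μ = 0.5000, the bound 1/24 is < 1 and informative.)

P[X ≥ 12] ≤ 1/24 ≈ 0.0417.


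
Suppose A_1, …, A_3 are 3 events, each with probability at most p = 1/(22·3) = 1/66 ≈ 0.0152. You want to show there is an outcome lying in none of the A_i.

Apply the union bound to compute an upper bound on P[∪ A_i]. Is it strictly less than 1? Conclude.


Union bound: P[∪_{i=1}^{3} A_i] ≤ Σ_i P[A_i] ≤ 3·p = 3·(1/66) = 1/22.
Numerically: 1/22 ≈ 0.0455.
Is 1/22 < 1? YES.
Since P[∪ A_i] ≤ 1/22 < 1, the complement has P[∩ A_i^c] ≥ 1 − 1/22 = 21/22 > 0, so some outcome avoids every A_i.

3·p = 1/22 ≈ 0.0455; existence CERTIFIED by the union bound.


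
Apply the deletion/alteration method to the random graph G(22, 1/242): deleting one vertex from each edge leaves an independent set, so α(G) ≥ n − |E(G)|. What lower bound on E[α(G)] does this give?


E[|E(G)|] = C(22, 2)·p = 231 · (1/242) = 21/22.
E[α(G)] ≥ n − E[|E(G)|] = 22 − 21/22 = 463/22.
Numerically: ≈ 21.045.
(This is only a lower bound; the true E[α(G)] may be larger.)

E[α(G)] ≥ 463/22 ≈ 21.045.


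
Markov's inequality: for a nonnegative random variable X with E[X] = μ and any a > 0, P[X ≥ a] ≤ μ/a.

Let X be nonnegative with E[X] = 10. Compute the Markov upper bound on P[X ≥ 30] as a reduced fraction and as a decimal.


μ = E[X] = 10, a = 30.
Markov: P[X ≥ 30] ≤ μ/a = (10)/30 = 1/3.
Numerically: ≈ 0.33333.
(Since a = 30 > μ = 10.00000, the bound 1/3 is < 1 and informative.)

P[X ≥ 30] ≤ 1/3 ≈ 0.33333.


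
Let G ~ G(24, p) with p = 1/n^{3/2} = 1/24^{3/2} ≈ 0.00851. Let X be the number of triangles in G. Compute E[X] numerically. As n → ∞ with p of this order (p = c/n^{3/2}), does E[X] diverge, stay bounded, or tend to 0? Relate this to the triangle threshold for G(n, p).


Number of potential triangles: C(24, 3) = 2024.
Each occurs with probability p³ ≈ (0.00851)³ ≈ 6.15247e-07.
By linearity: E[X] = C(24, 3)·p³ ≈ 2024 · 6.15247e-07 ≈ 0.001.
Since α = 3/2 > 1, p = c/n^{3/2} = o(1/n) is below the triangle threshold p ~ 1/n. Asymptotically E[X] ~ (c³/6)·n^{3(1−α)} = (1³/6)·n^{-1.5} → 0, so by Markov's inequality G has no triangles w.h.p.

E[X] ≈ 0.001; in regime p = Θ(1/n^{3/2}) E[X] tends to 0 (below the triangle threshold p ~ 1/n).


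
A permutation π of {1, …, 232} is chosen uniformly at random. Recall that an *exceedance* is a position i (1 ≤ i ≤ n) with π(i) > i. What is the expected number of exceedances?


Write X = Σ_{i=1}^{232} X_i, where X_i = 1_{π(i) > i}.
For each fixed i, π(i) is uniform over {1, …, 232} (marginal of a uniform permutation), so P[π(i) > i] = (n − i)/n. Summing: Σ_{i=1}^{232} (n − i)/n = (0 + 1 + … + 231)/232 = 232(232 − 1)/(2·232) = (232 − 1)/2.
Hence E[X] = Σ_{i=1}^{232} (232 − i)/232 = 231/2 ≈ 115.50000.

E[X] = 231/2 = 115.50000.


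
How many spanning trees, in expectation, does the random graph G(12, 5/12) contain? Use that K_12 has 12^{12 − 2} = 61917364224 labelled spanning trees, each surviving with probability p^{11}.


K_12 has 12^{12 − 2} = 61917364224 labelled spanning trees.
For each such spanning tree H, let X_H = 1 if all 11 edges of H are present in G. Then P[X_H = 1] = p^{11} = (5/12)^{11} = 48828125/743008370688.
By linearity: E[X] = Σ_H E[X_H] = 61917364224 · p^{11} = 61917364224 · 48828125/743008370688 = 48828125/12.
Numerically: E[X] ≈ 4.06901e+06.

E[X] = 61917364224 · (5/12)^{11} = 48828125/12 ≈ 4.06901e+06.


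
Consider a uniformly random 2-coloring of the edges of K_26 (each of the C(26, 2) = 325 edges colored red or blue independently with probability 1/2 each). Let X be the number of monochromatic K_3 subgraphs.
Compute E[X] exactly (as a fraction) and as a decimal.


Let X = Σ_S X_S over the C(26, 3) = 2600 subsets S of size 3, where X_S = 1 if the K_3 on S is monochromatic.
For a fixed S, the K_3 on S has C(3, 2) = 3 edges. P[all 3 edges red] = (1/2)^3, and likewise for blue, so P[monochromatic] = 2·(1/2)^3 = 2^{1 − 3} = 1/4.
By linearity: E[X] = C(26, 3) · 2^{1 − 3} = 2600 · 1/4 = 650.
Numerically: E[X] ≈ 650.00000.

E[X] = C(26,3)·2^(1−C(3,2)) = 650 ≈ 650.00000.


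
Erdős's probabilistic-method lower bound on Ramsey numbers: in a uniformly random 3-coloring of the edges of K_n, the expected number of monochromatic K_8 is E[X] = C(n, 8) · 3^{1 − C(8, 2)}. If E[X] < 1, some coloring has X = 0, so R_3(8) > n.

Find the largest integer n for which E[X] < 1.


We need C(n, 8) · 3^{1 − 28} < 1, i.e. C(n, 8) < 3^{28 − 1} = 7625597484987.
Check values of n near the boundary:
  n = 151: C(151, 8) = 5551321138650; 5551321138650 < 7625597484987? YES
  n = 152: C(152, 8) = 5859727868575; 5859727868575 < 7625597484987? YES
  n = 153: C(153, 8) = 6183023199255; 6183023199255 < 7625597484987? YES
  n = 154: C(154, 8) = 6521818990995; 6521818990995 < 7625597484987? YES
  n = 155: C(155, 8) = 6876747915675; 6876747915675 < 7625597484987? YES
  n = 156: C(156, 8) = 7248464019225; 7248464019225 < 7625597484987? YES
  n = 157: C(157, 8) = 7637643295425; 7637643295425 < 7625597484987? NO
  n = 158: C(158, 8) = 8044984271181; 8044984271181 < 7625597484987? NO
  n = 159: C(159, 8) = 8471208603429; 8471208603429 < 7625597484987? NO
The largest n with C(n, 8) < 7625597484987 is n = 156 (where E[X] = 805384891025/847288609443 ≈ 0.951). Hence R_3(8) > 156, i.e. R_3(8) ≥ 157.

Largest n = 156; hence R_3(8) > 156.


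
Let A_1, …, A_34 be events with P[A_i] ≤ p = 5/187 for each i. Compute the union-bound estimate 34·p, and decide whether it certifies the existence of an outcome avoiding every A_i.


Union bound: P[∪_{i=1}^{34} A_i] ≤ Σ_i P[A_i] ≤ 34·p = 34·(5/187) = 10/11.
Numerically: 10/11 ≈ 0.9091.
Is 10/11 < 1? YES.
Since P[∪ A_i] ≤ 10/11 < 1, the complement has P[∩ A_i^c] ≥ 1 − 10/11 = 1/11 > 0, so some outcome avoids every A_i.

34·p = 10/11 ≈ 0.9091; existence CERTIFIED by the union bound.


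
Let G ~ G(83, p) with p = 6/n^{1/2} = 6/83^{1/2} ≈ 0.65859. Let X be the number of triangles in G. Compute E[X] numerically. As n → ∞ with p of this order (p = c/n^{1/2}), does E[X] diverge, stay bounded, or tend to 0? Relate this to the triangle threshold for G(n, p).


Number of potential triangles: C(83, 3) = 91881.
Each occurs with probability p³ ≈ (0.65859)³ ≈ 2.8565157e-01.
By linearity: E[X] = C(83, 3)·p³ ≈ 91881 · 2.8565157e-01 ≈ 26245.95173.
Since α = 1/2 < 1, p = c/n^{1/2} ≫ 1/n is above the triangle threshold p ~ 1/n. Asymptotically E[X] ~ (c³/6)·n^{3(1−α)} = (6³/6)·n^{1.5} → ∞; triangles are abundant w.h.p.

E[X] ≈ 26245.95173; in regime p = Θ(1/n^{1/2}) E[X] diverges (above the triangle threshold p ~ 1/n).


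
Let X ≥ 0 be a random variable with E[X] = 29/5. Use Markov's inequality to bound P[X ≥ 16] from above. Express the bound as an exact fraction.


μ = E[X] = 29/5, a = 16.
Markov: P[X ≥ 16] ≤ μ/a = (29/5)/16 = 29/80.
Numerically: ≈ 0.3625.
(Since a = 16 > μ = 5.8000, the bound 29/80 is < 1 and informative.)

P[X ≥ 16] ≤ 29/80 ≈ 0.3625.


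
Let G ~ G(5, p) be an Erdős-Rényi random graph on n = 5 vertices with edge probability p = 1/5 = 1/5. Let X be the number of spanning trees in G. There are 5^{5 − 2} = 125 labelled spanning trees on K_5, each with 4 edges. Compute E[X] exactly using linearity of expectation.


K_5 has 5^{5 − 2} = 125 labelled spanning trees.
For each such spanning tree H, let X_H = 1 if all 4 edges of H are present in G. Then P[X_H = 1] = p^{4} = (1/5)^{4} = 1/625.
Summing the indicators: E[X] = Σ_H E[X_H] = 125 · p^{4} = 125 · 1/625 = 1/5.
Numerically: E[X] ≈ 0.2.

E[X] = 125 · (1/5)^{4} = 1/5 ≈ 0.2.


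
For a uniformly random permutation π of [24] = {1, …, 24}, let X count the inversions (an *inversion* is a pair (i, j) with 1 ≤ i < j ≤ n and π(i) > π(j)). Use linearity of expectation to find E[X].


Write X = Σ X_I over the C(24, 2) = 276 pairs i < j, with X_I the indicator of one inversion.
There are 276 indicators.
For each fixed pair i < j, the values π(i) and π(j) are two distinct elements of {1, …, 24} in uniformly random order; by symmetry P[π(i) > π(j)] = 1/2.
By linearity: E[X] = 276 · (1/2) = C(24, 2) · (1/2) = 276/2 = 138 ≈ 138.000000.

E[X] = 138 = 138.000000.


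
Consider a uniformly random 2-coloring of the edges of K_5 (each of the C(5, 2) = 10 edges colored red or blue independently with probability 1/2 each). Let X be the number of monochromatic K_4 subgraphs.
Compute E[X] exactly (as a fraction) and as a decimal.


Let X = Σ_S X_S over the C(5, 4) = 5 subsets S of size 4, where X_S = 1 if the K_4 on S is monochromatic.
For a fixed S, the K_4 on S has C(4, 2) = 6 edges. P[all 6 edges red] = (1/2)^6, and likewise for blue, so P[monochromatic] = 2·(1/2)^6 = 2^{1 − 6} = 1/32.
By linearity of expectation: E[X] = C(5, 4) · 2^{1 − 6} = 5 · 1/32 = 5/32.
Numerically: E[X] ≈ 0.15625.

E[X] = C(5,4)·2^(1−C(4,2)) = 5/32 ≈ 0.15625.


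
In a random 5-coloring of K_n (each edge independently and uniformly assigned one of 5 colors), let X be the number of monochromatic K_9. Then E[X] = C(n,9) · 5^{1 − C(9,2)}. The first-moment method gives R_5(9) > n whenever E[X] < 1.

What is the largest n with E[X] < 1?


We need C(n, 9) · 5^{1 − 36} < 1, i.e. C(n, 9) < 5^{36 − 1} = 2910383045673370361328125.
Check values of n near the boundary:
  n = 2166: C(2166, 9) = 2844037944203015677277940; 2844037944203015677277940 < 2910383045673370361328125? YES
  n = 2167: C(2167, 9) = 2855899084841489792706810; 2855899084841489792706810 < 2910383045673370361328125? YES
  n = 2168: C(2168, 9) = 2867804175977929537095120; 2867804175977929537095120 < 2910383045673370361328125? YES
  n = 2169: C(2169, 9) = 2879753360044504243499683; 2879753360044504243499683 < 2910383045673370361328125? YES
  n = 2170: C(2170, 9) = 2891746779868845075610510; 2891746779868845075610510 < 2910383045673370361328125? YES
  n = 2171: C(2171, 9) = 2903784578674959601827205; 2903784578674959601827205 < 2910383045673370361328125? YES
  n = 2172: C(2172, 9) = 2915866900084148060642020; 2915866900084148060642020 < 2910383045673370361328125? NO
  n = 2173: C(2173, 9) = 2927993888115921319674265; 2927993888115921319674265 < 2910383045673370361328125? NO
  n = 2174: C(2174, 9) = 2940165687188920530702934; 2940165687188920530702934 < 2910383045673370361328125? NO
The largest n with C(n, 9) < 2910383045673370361328125 is n = 2171 (where E[X] = 580756915734991920365441/582076609134674072265625 ≈ 0.998). Hence R_5(9) > 2171, i.e. R_5(9) ≥ 2172.

Largest n = 2171; hence R_5(9) > 2171.


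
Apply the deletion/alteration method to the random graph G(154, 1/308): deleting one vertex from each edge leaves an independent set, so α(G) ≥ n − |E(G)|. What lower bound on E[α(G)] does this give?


E[|E(G)|] = C(154, 2)·p = 11781 · (1/308) = 153/4.
E[α(G)] ≥ n − E[|E(G)|] = 154 − 153/4 = 463/4.
Numerically: ≈ 115.750.
(This is only a lower bound; the true E[α(G)] may be larger.)

E[α(G)] ≥ 463/4 ≈ 115.750.


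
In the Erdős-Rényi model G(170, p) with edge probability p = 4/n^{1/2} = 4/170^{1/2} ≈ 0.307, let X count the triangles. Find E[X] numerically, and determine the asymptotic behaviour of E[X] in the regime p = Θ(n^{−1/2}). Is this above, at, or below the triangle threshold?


Number of potential triangles: C(170, 3) = 804440.
Each occurs with probability p³ ≈ (0.307)³ ≈ 2.88740e-02.
By linearity: E[X] = C(170, 3)·p³ ≈ 804440 · 2.88740e-02 ≈ 23227.381.
Since α = 1/2 < 1, p = c/n^{1/2} ≫ 1/n is above the triangle threshold p ~ 1/n. Asymptotically E[X] ~ (c³/6)·n^{3(1−α)} = (4³/6)·n^{1.5} → ∞; triangles are abundant w.h.p.

E[X] ≈ 23227.381; in regime p = Θ(1/n^{1/2}) E[X] diverges (above the triangle threshold p ~ 1/n).


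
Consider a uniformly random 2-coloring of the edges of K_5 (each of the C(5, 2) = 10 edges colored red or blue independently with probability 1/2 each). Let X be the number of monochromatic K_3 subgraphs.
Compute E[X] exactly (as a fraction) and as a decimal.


Let X = Σ_S X_S over the C(5, 3) = 10 subsets S of size 3, where X_S = 1 if the K_3 on S is monochromatic.
For a fixed S, the K_3 on S has C(3, 2) = 3 edges. P[all 3 edges red] = (1/2)^3, and likewise for blue, so P[monochromatic] = 2·(1/2)^3 = 2^{1 − 3} = 1/4.
By linearity: E[X] = C(5, 3) · 2^{1 − 3} = 10 · 1/4 = 5/2.
Numerically: E[X] ≈ 2.500.

E[X] = C(5,3)·2^(1−C(3,2)) = 5/2 ≈ 2.500.


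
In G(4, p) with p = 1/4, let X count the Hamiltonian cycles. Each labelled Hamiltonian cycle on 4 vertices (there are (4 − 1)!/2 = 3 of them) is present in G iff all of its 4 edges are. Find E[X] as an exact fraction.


K_4 has (4 − 1)!/2 = 3 labelled Hamiltonian cycles.
For each such Hamiltonian cycle H, let X_H = 1 if all 4 edges of H are present in G. Then P[X_H = 1] = p^{4} = (1/4)^{4} = 1/256.
By linearity: E[X] = Σ_H E[X_H] = 3 · p^{4} = 3 · 1/256 = 3/256.
Numerically: E[X] ≈ 0.0117.

E[X] = 3 · (1/4)^{4} = 3/256 ≈ 0.0117.


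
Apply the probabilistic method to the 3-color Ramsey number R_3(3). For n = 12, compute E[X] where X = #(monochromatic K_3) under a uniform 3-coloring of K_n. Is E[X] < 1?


E[X] = C(12, 3) · 3^{1 − 3} = 220 · 3^{−2} = 220/9.
As a reduced fraction: E[X] = 220/9 ≈ 24.444444.
Is E[X] < 1? NO.
Since E[X] ≥ 1, the first-moment bound is inconclusive at n = 12; it does NOT by itself certify R_3(3) > 12.

E[X] = 220/9 ≈ 24.444444; E[X] ≥ 1; first-moment method inconclusive here.


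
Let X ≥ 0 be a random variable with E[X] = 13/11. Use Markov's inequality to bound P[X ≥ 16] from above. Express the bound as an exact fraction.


μ = E[X] = 13/11, a = 16.
Markov: P[X ≥ 16] ≤ μ/a = (13/11)/16 = 13/176.
Numerically: ≈ 0.074.
(Since a = 16 > μ = 1.182, the bound 13/176 is < 1 and informative.)

P[X ≥ 16] ≤ 13/176 ≈ 0.074.


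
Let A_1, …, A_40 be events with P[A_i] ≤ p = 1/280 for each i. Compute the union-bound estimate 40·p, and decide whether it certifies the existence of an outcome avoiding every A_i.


Union bound: P[∪_{i=1}^{40} A_i] ≤ Σ_i P[A_i] ≤ 40·p = 40·(1/280) = 1/7.
Numerically: 1/7 ≈ 0.142857.
Is 1/7 < 1? YES.
Since P[∪ A_i] ≤ 1/7 < 1, the complement has P[∩ A_i^c] ≥ 1 − 1/7 = 6/7 > 0, so some outcome avoids every A_i.

40·p = 1/7 ≈ 0.142857; existence CERTIFIED by the union bound.


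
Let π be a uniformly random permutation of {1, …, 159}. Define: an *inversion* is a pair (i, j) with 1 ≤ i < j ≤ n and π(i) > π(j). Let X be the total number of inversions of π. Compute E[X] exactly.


Write X = Σ X_I over the C(159, 2) = 12561 pairs i < j, with X_I the indicator of one inversion.
There are 12561 indicators.
For each fixed pair i < j, the values π(i) and π(j) are two distinct elements of {1, …, 159} in uniformly random order; by symmetry P[π(i) > π(j)] = 1/2.
By linearity: E[X] = 12561 · (1/2) = C(159, 2) · (1/2) = 12561/2 = 12561/2 ≈ 6280.500000.

E[X] = 12561/2 = 6280.500000.


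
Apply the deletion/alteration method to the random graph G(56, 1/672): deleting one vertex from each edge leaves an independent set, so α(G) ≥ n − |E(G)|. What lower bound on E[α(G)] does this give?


E[|E(G)|] = C(56, 2)·p = 1540 · (1/672) = 55/24.
E[α(G)] ≥ n − E[|E(G)|] = 56 − 55/24 = 1289/24.
Numerically: ≈ 53.708333.
(This is only a lower bound; the true E[α(G)] may be larger.)

E[α(G)] ≥ 1289/24 ≈ 53.708333.


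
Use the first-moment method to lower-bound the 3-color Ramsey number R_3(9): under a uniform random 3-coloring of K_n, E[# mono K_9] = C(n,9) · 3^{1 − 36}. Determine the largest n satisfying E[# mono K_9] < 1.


We need C(n, 9) · 3^{1 − 36} < 1, i.e. C(n, 9) < 3^{36 − 1} = 50031545098999707.
Check values of n near the boundary:
  n = 296: C(296, 9) = 42513789098994080; 42513789098994080 < 50031545098999707? YES
  n = 297: C(297, 9) = 43842345008337645; 43842345008337645 < 50031545098999707? YES
  n = 298: C(298, 9) = 45207677551849890; 45207677551849890 < 50031545098999707? YES
  n = 299: C(299, 9) = 46610674441390059; 46610674441390059 < 50031545098999707? YES
  n = 300: C(300, 9) = 48052241692154700; 48052241692154700 < 50031545098999707? YES
  n = 301: C(301, 9) = 49533303936090975; 49533303936090975 < 50031545098999707? YES
  n = 302: C(302, 9) = 51054804739588650; 51054804739588650 < 50031545098999707? NO
The largest n with C(n, 9) < 50031545098999707 is n = 301 (where E[X] = 16511101312030325/16677181699666569 ≈ 0.9900). Hence R_3(9) > 301, i.e. R_3(9) ≥ 302.

Largest n = 301; hence R_3(9) > 301.


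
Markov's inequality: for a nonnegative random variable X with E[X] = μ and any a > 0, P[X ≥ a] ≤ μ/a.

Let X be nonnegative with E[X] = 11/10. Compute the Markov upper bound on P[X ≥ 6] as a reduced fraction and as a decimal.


μ = E[X] = 11/10, a = 6.
Markov: P[X ≥ 6] ≤ μ/a = (11/10)/6 = 11/60.
Numerically: ≈ 0.183.
(Since a = 6 > μ = 1.100, the bound 11/60 is < 1 and informative.)

P[X ≥ 6] ≤ 11/60 ≈ 0.183.


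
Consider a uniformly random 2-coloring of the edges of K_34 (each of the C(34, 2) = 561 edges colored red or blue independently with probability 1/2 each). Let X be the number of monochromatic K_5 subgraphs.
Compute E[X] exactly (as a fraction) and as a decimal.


Let X = Σ_S X_S over the C(34, 5) = 278256 subsets S of size 5, where X_S = 1 if the K_5 on S is monochromatic.
For a fixed S, the K_5 on S has C(5, 2) = 10 edges. P[all 10 edges red] = (1/2)^10, and likewise for blue, so P[monochromatic] = 2·(1/2)^10 = 2^{1 − 10} = 1/512.
By linearity of expectation: E[X] = C(34, 5) · 2^{1 − 10} = 278256 · 1/512 = 17391/32.
Numerically: E[X] ≈ 543.469.

E[X] = C(34,5)·2^(1−C(5,2)) = 17391/32 ≈ 543.469.


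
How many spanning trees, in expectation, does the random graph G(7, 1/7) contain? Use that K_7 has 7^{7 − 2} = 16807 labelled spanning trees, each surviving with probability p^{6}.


K_7 has 7^{7 − 2} = 16807 labelled spanning trees.
For each such spanning tree H, let X_H = 1 if all 6 edges of H are present in G. Then P[X_H = 1] = p^{6} = (1/7)^{6} = 1/117649.
Summing the indicators: E[X] = Σ_H E[X_H] = 16807 · p^{6} = 16807 · 1/117649 = 1/7.
Numerically: E[X] ≈ 0.1429.

E[X] = 16807 · (1/7)^{6} = 1/7 ≈ 0.1429.


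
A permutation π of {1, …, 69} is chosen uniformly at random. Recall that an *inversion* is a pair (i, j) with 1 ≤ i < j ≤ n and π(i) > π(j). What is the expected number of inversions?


Write X = Σ X_I over the C(69, 2) = 2346 pairs i < j, with X_I the indicator of one inversion.
There are 2346 indicators.
For each fixed pair i < j, the values π(i) and π(j) are two distinct elements of {1, …, 69} in uniformly random order; by symmetry P[π(i) > π(j)] = 1/2.
By linearity: E[X] = 2346 · (1/2) = C(69, 2) · (1/2) = 2346/2 = 1173 ≈ 1173.000.

E[X] = 1173 = 1173.000.


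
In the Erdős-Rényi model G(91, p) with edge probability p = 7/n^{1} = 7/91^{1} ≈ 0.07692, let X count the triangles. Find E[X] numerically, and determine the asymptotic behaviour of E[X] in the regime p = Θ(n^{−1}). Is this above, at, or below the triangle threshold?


Number of potential triangles: C(91, 3) = 121485.
Each occurs with probability p³ ≈ (0.07692)³ ≈ 4.551661e-04.
By linearity: E[X] = C(91, 3)·p³ ≈ 121485 · 4.551661e-04 ≈ 55.2959.
Here α = 1, so p = 7/n is exactly at the triangle threshold p ~ 1/n. Asymptotically E[X] → c³/6 = 7³/6 = 343/6 ≈ 57.1667, a bounded constant. In this regime the triangle count is asymptotically Poisson(c³/6).

E[X] ≈ 55.2959; in regime p = Θ(1/n^{1}) E[X] stays bounded (at the triangle threshold p ~ 1/n).


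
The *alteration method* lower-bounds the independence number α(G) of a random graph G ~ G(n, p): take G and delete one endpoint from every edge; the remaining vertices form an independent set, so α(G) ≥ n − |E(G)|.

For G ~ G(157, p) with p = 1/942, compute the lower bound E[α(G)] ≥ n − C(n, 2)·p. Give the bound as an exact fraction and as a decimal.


E[|E(G)|] = C(157, 2)·p = 12246 · (1/942) = 13.
E[α(G)] ≥ n − E[|E(G)|] = 157 − 13 = 144.
Numerically: ≈ 144.00000.
(This is only a lower bound; the true E[α(G)] may be larger.)

E[α(G)] ≥ 144 ≈ 144.00000.


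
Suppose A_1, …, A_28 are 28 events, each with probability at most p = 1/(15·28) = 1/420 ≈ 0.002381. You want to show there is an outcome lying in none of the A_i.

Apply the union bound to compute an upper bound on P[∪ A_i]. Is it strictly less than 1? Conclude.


Union bound: P[∪_{i=1}^{28} A_i] ≤ Σ_i P[A_i] ≤ 28·p = 28·(1/420) = 1/15.
Numerically: 1/15 ≈ 0.066667.
Is 1/15 < 1? YES.
Since P[∪ A_i] ≤ 1/15 < 1, the complement has P[∩ A_i^c] ≥ 1 − 1/15 = 14/15 > 0, so some outcome avoids every A_i.

28·p = 1/15 ≈ 0.066667; existence CERTIFIED by the union bound.


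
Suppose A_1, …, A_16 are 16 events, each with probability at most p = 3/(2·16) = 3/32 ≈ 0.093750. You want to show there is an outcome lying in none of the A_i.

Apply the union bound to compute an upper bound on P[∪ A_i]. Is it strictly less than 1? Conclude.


Union bound: P[∪_{i=1}^{16} A_i] ≤ Σ_i P[A_i] ≤ 16·p = 16·(3/32) = 3/2.
Numerically: 3/2 ≈ 1.500000.
Is 3/2 < 1? NO.
Since the bound 3/2 is ≥ 1, the union bound is uninformative here; it does NOT by itself certify existence.

16·p = 3/2 ≈ 1.500000; existence NOT certified by the union bound.


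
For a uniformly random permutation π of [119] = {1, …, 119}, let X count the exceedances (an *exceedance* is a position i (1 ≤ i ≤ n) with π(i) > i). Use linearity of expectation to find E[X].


Write X = Σ_{i=1}^{119} X_i, where X_i = 1_{π(i) > i}.
For each fixed i, π(i) is uniform over {1, …, 119} (marginal of a uniform permutation), so P[π(i) > i] = (n − i)/n. Summing: Σ_{i=1}^{119} (n − i)/n = (0 + 1 + … + 118)/119 = 119(119 − 1)/(2·119) = (119 − 1)/2.
Hence E[X] = Σ_{i=1}^{119} (119 − i)/119 = 59 ≈ 59.0000.

E[X] = 59 = 59.0000.


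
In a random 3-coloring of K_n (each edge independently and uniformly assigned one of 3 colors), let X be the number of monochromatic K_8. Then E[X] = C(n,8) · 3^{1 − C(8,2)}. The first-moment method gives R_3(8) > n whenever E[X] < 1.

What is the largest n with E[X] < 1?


We need C(n, 8) · 3^{1 − 28} < 1, i.e. C(n, 8) < 3^{28 − 1} = 7625597484987.
Check values of n near the boundary:
  n = 153: C(153, 8) = 6183023199255; 6183023199255 < 7625597484987? YES
  n = 154: C(154, 8) = 6521818990995; 6521818990995 < 7625597484987? YES
  n = 155: C(155, 8) = 6876747915675; 6876747915675 < 7625597484987? YES
  n = 156: C(156, 8) = 7248464019225; 7248464019225 < 7625597484987? YES
  n = 157: C(157, 8) = 7637643295425; 7637643295425 < 7625597484987? NO
  n = 158: C(158, 8) = 8044984271181; 8044984271181 < 7625597484987? NO
The largest n with C(n, 8) < 7625597484987 is n = 156 (where E[X] = 805384891025/847288609443 ≈ 0.951). Hence R_3(8) > 156, i.e. R_3(8) ≥ 157.

Largest n = 156; hence R_3(8) > 156.


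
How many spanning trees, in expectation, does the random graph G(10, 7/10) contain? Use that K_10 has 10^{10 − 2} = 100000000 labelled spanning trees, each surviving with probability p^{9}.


K_10 has 10^{10 − 2} = 100000000 labelled spanning trees.
For each such spanning tree H, let X_H = 1 if all 9 edges of H are present in G. Then P[X_H = 1] = p^{9} = (7/10)^{9} = 40353607/1000000000.
By linearity of expectation: E[X] = Σ_H E[X_H] = 100000000 · p^{9} = 100000000 · 40353607/1000000000 = 40353607/10.
Numerically: E[X] ≈ 4.03536e+06.

E[X] = 100000000 · (7/10)^{9} = 40353607/10 ≈ 4.03536e+06.


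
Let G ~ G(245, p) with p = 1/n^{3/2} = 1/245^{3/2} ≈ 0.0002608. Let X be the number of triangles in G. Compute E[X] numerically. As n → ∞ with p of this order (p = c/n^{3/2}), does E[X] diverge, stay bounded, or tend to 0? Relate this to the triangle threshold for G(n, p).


Number of potential triangles: C(245, 3) = 2421090.
Each occurs with probability p³ ≈ (0.0002608)³ ≈ 1.773179e-11.
By linearity: E[X] = C(245, 3)·p³ ≈ 2421090 · 1.773179e-11 ≈ 0.0000.
Since α = 3/2 > 1, p = c/n^{3/2} = o(1/n) is below the triangle threshold p ~ 1/n. Asymptotically E[X] ~ (c³/6)·n^{3(1−α)} = (1³/6)·n^{-1.5} → 0, so by Markov's inequality G has no triangles w.h.p.

E[X] ≈ 0.0000; in regime p = Θ(1/n^{3/2}) E[X] tends to 0 (below the triangle threshold p ~ 1/n).


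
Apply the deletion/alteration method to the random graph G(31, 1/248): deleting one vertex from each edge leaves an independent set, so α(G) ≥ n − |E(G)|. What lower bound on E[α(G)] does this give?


E[|E(G)|] = C(31, 2)·p = 465 · (1/248) = 15/8.
E[α(G)] ≥ n − E[|E(G)|] = 31 − 15/8 = 233/8.
Numerically: ≈ 29.125000.
(This is only a lower bound; the true E[α(G)] may be larger.)

E[α(G)] ≥ 233/8 ≈ 29.125000.


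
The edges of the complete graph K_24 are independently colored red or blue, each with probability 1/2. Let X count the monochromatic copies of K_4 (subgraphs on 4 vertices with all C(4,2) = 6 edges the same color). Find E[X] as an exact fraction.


Let X = Σ_S X_S over the C(24, 4) = 10626 subsets S of size 4, where X_S = 1 if the K_4 on S is monochromatic.
For a fixed S, the K_4 on S has C(4, 2) = 6 edges. P[all 6 edges red] = (1/2)^6, and likewise for blue, so P[monochromatic] = 2·(1/2)^6 = 2^{1 − 6} = 1/32.
By linearity of expectation: E[X] = C(24, 4) · 2^{1 − 6} = 10626 · 1/32 = 5313/16.
Numerically: E[X] ≈ 332.062500.

E[X] = C(24,4)·2^(1−C(4,2)) = 5313/16 ≈ 332.062500.


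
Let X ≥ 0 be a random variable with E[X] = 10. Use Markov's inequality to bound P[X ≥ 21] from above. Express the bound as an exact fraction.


μ = E[X] = 10, a = 21.
Markov: P[X ≥ 21] ≤ μ/a = (10)/21 = 10/21.
Numerically: ≈ 0.4762.
(Since a = 21 > μ = 10.0000, the bound 10/21 is < 1 and informative.)

P[X ≥ 21] ≤ 10/21 ≈ 0.4762.


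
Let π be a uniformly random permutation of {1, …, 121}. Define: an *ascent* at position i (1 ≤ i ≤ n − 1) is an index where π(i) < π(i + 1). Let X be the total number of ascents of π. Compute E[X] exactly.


Write X = Σ X_I over i = 1, …, 120, with X_I the indicator of one ascent.
There are 120 indicators.
For each fixed i, the pair (π(i), π(i+1)) is a uniformly random ordered pair of distinct values from {1, …, 121}; by symmetry P[π(i) < π(i+1)] = 1/2.
By linearity: E[X] = 120 · (1/2) = (121 − 1) · (1/2) = 60 ≈ 60.0000.

E[X] = 60 = 60.0000.


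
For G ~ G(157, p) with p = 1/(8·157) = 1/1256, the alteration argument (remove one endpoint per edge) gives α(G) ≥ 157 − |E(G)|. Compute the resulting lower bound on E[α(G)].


E[|E(G)|] = C(157, 2)·p = 12246 · (1/1256) = 39/4.
E[α(G)] ≥ n − E[|E(G)|] = 157 − 39/4 = 589/4.
Numerically: ≈ 147.25000.
(This is only a lower bound; the true E[α(G)] may be larger.)

E[α(G)] ≥ 589/4 ≈ 147.25000.


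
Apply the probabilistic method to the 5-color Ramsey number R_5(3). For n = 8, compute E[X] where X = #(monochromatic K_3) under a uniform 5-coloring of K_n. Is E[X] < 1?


E[X] = C(8, 3) · 5^{1 − 3} = 56 · 5^{−2} = 56/25.
As a reduced fraction: E[X] = 56/25 ≈ 2.24000.
Is E[X] < 1? NO.
Since E[X] ≥ 1, the first-moment bound is inconclusive at n = 8; it does NOT by itself certify R_5(3) > 8.

E[X] = 56/25 ≈ 2.24000; E[X] ≥ 1; first-moment method inconclusive here.


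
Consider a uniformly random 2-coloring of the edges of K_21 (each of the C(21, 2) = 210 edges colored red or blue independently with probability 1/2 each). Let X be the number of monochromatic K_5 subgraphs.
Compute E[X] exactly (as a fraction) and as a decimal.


Let X = Σ_S X_S over the C(21, 5) = 20349 subsets S of size 5, where X_S = 1 if the K_5 on S is monochromatic.
For a fixed S, the K_5 on S has C(5, 2) = 10 edges. P[all 10 edges red] = (1/2)^10, and likewise for blue, so P[monochromatic] = 2·(1/2)^10 = 2^{1 − 10} = 1/512.
By linearity of expectation: E[X] = C(21, 5) · 2^{1 − 10} = 20349 · 1/512 = 20349/512.
Numerically: E[X] ≈ 39.744.

E[X] = C(21,5)·2^(1−C(5,2)) = 20349/512 ≈ 39.744.


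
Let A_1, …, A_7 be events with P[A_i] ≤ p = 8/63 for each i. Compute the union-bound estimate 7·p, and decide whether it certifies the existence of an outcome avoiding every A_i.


Union bound: P[∪_{i=1}^{7} A_i] ≤ Σ_i P[A_i] ≤ 7·p = 7·(8/63) = 8/9.
Numerically: 8/9 ≈ 0.888889.
Is 8/9 < 1? YES.
Since P[∪ A_i] ≤ 8/9 < 1, the complement has P[∩ A_i^c] ≥ 1 − 8/9 = 1/9 > 0, so some outcome avoids every A_i.

7·p = 8/9 ≈ 0.888889; existence CERTIFIED by the union bound.


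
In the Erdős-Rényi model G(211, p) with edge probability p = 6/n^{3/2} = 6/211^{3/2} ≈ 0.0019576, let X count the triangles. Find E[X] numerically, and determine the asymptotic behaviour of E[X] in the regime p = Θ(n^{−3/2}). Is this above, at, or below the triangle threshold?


Number of potential triangles: C(211, 3) = 1543465.
Each occurs with probability p³ ≈ (0.0019576)³ ≈ 7.5020975e-09.
By linearity: E[X] = C(211, 3)·p³ ≈ 1543465 · 7.5020975e-09 ≈ 0.01158.
Since α = 3/2 > 1, p = c/n^{3/2} = o(1/n) is below the triangle threshold p ~ 1/n. Asymptotically E[X] ~ (c³/6)·n^{3(1−α)} = (6³/6)·n^{-1.5} → 0, so by Markov's inequality G has no triangles w.h.p.

E[X] ≈ 0.01158; in regime p = Θ(1/n^{3/2}) E[X] tends to 0 (below the triangle threshold p ~ 1/n).
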